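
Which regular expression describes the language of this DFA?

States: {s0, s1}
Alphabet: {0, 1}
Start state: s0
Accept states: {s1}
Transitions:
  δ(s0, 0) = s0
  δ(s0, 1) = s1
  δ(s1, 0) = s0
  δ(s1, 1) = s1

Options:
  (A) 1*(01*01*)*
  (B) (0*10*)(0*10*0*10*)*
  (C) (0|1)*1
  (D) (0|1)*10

Check each option against the DFA on short strings; one disagreement eliminates an option:
  (A) 1*(01*01*)*: on ε the DFA stays in s0 and rejects (s0 ∉ Accept), but the regex matches it → eliminate
  (B) (0*10*)(0*10*0*10*)*: on '10' the DFA goes s0 → s1 → s0 and rejects (s0 ∉ Accept), but the regex matches it → eliminate
  (C) (0|1)*1: agrees with the DFA on every string of length ≤ 6
  (D) (0|1)*10: on '1' the DFA goes s0 → s1 and accepts (s1 ∈ Accept), but the regex does not match it → eliminate
Only (C) is consistent with the DFA.
(C) (0|1)*1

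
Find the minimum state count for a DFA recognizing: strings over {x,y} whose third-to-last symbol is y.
By Myhill–Nerode, count the distinguishable equivalence classes: 2^3 = 8 classes — the DFA must remember the last 3 symbols read; every pair of distinct length-3 suffixes is distinguishable by some continuation.
8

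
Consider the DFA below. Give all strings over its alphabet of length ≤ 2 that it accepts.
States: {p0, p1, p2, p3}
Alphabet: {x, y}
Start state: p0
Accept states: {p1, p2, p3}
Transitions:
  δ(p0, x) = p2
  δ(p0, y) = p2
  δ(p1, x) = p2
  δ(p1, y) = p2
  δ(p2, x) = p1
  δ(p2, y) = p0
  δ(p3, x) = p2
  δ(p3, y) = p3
x, y, xx, yx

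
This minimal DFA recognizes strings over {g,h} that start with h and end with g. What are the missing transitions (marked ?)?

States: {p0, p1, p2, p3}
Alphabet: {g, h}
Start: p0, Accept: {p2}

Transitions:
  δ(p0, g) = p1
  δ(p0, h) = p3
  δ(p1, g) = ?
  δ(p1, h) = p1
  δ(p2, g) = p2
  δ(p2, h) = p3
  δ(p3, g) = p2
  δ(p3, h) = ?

From the language and accept set, identify what each state tracks — p0: no input read; p1: started with g (dead); p2: started with h, last symbol g; p3: started with h, last symbol h.
Each missing δ(q, a) is the state matching the new tracked value after reading a.
δ(p1, g) = p1; δ(p3, h) = p3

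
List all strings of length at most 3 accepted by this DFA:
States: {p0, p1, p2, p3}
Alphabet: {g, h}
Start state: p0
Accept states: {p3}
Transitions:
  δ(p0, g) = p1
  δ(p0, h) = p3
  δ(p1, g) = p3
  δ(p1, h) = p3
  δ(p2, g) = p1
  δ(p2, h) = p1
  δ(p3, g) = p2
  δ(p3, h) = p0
h, gg, gh, hhh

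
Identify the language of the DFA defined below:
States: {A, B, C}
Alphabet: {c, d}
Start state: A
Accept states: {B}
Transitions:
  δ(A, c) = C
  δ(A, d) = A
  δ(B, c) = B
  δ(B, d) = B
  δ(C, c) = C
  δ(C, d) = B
Testing a few strings:
  'cc' → reject
  'cdcd' → accept
  'dc' → reject
  'd' → reject
State roles: A=no c seen yet; B=substring cd seen; C=seen a c, waiting for d
All strings over {c,d} containing the substring cd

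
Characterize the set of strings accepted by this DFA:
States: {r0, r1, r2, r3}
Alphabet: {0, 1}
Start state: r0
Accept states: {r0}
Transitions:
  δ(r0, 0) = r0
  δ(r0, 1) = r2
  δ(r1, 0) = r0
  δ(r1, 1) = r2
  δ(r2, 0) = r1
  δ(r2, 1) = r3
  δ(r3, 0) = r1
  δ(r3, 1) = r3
Testing a few strings:
  '1010' → reject
  '0' → accept
  '1000' → accept
  '1111' → reject
State roles: r0=value ≡ 0 (mod 4); r1=value ≡ 2 (mod 4); r2=value ≡ 1 (mod 4); r3=value ≡ 3 (mod 4)
All binary strings representing a multiple of 4 (read in base 2; leading zeros allowed and ε counts as 0)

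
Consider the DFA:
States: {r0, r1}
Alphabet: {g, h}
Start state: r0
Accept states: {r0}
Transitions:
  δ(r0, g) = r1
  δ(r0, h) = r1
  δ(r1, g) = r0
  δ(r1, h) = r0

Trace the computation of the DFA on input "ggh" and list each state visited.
read 'g': r0 → r1
  read 'g': r1 → r0
  read 'h': r0 → r1
r0 -> r1 -> r0 -> r1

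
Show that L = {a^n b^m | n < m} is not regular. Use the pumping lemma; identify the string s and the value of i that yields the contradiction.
Assume L is regular with pumping length p. Idea: pumping up the a-block makes the a-count reach the b-count.
Choose s = a^p b^(p+1) ∈ L. By the pumping lemma, s = xyz with |xy| ≤ p, |y| > 0, so y = a^k with k ≥ 1. Then xy²z = a^(p+k) b^(p+1). Since p+k ≥ p+1, the number of a's is no longer strictly less than the number of b's, so xy²z ∉ L.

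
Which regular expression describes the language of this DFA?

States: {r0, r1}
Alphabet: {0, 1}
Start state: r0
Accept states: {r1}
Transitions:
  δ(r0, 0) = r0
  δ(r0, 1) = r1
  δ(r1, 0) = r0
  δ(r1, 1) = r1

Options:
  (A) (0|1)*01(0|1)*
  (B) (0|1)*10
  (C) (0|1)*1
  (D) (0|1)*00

Check each option against the DFA on short strings; one disagreement eliminates an option:
  (A) (0|1)*01(0|1)*: on '1' the DFA goes r0 → r1 and accepts (r1 ∈ Accept), but the regex does not match it → eliminate
  (B) (0|1)*10: on '1' the DFA goes r0 → r1 and accepts (r1 ∈ Accept), but the regex does not match it → eliminate
  (C) (0|1)*1: agrees with the DFA on every string of length ≤ 6
  (D) (0|1)*00: on '1' the DFA goes r0 → r1 and accepts (r1 ∈ Accept), but the regex does not match it → eliminate
Only (C) is consistent with the DFA.
(C) (0|1)*1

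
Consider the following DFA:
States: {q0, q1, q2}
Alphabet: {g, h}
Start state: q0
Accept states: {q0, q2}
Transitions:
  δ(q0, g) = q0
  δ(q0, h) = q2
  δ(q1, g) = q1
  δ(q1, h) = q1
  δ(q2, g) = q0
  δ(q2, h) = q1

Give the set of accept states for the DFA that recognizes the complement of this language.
Complement accept states = All states \ Original accept states
= {q0, q1, q2} \ {q0, q2}
{q1}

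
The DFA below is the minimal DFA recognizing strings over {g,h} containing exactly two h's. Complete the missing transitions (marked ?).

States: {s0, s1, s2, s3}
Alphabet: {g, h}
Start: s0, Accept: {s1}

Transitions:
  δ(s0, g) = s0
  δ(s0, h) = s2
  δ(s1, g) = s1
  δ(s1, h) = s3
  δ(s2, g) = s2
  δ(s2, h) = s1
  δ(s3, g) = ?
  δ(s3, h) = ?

From the language and accept set, identify what each state tracks — s0: zero h's; s1: two h's; s2: one h; s3: ≥ three h's (dead).
Each missing δ(q, a) is the state matching the new tracked value after reading a.
δ(s3, g) = s3; δ(s3, h) = s3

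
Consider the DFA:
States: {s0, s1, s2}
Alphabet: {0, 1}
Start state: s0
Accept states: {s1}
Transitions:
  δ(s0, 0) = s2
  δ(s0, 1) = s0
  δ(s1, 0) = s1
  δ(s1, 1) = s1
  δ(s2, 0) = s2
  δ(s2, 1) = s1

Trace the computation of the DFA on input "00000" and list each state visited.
read '0': s0 → s2
  read '0': s2 → s2
  read '0': s2 → s2
  read '0': s2 → s2
  read '0': s2 → s2
s0 -> s2 -> s2 -> s2 -> s2 -> s2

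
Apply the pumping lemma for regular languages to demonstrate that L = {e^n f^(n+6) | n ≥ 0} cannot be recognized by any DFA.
Assume L is regular with pumping length p. Idea: pumping the e-block breaks the fixed offset of 6.
Choose s = e^p f^(p+6) ∈ L. By the pumping lemma, s = xyz with |xy| ≤ p, |y| > 0, so y = e^k with k ≥ 1. Then xy²z = e^(p+k) f^(p+6). For this to be in L we would need p+6 = (p+k)+6, i.e. k = 0, contradicting k ≥ 1. So xy²z ∉ L.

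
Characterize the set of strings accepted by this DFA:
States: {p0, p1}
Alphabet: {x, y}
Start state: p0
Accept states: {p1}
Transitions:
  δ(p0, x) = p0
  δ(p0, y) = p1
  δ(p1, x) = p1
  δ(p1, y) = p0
Testing a few strings:
  'xx' → reject
  'y' → accept
  'yyy' → accept
  'yyx' → reject
State roles: p0=even number of y's so far; p1=odd number of y's so far
All strings over {x,y} with an odd number of y's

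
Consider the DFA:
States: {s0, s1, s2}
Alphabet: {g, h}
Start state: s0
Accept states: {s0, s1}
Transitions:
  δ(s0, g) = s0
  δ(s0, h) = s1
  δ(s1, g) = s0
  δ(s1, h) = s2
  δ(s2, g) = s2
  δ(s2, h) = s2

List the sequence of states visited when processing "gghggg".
read 'g': s0 → s0
  read 'g': s0 → s0
  read 'h': s0 → s1
  read 'g': s1 → s0
  read 'g': s0 → s0
  read 'g': s0 → s0
s0 -> s0 -> s0 -> s1 -> s0 -> s0 -> s0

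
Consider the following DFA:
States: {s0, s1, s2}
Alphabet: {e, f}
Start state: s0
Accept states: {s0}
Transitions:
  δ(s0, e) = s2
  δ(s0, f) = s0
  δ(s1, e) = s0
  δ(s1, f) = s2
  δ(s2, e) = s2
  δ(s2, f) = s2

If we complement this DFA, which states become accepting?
Complement accept states = All states \ Original accept states
= {s0, s1, s2} \ {s0}
{s1, s2}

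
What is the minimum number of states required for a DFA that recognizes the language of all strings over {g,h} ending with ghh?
By Myhill–Nerode, count the distinguishable equivalence classes: 4 classes — one per longest suffix of the input that is a prefix of 'ghh' (lengths 0 through 3); only the length-3 class is accepting.
4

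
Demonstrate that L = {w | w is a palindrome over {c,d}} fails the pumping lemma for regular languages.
Assume L is regular with pumping length p. Idea: pumping the leading c-block breaks the symmetry.
Choose s = c^p d c^p (a palindrome of length 2p+1 ≥ p). By the pumping lemma, s = xyz with |xy| ≤ p, |y| > 0, so y = c^k with k > 0 (xy lies entirely in the first c^p). Then xy²z = c^(p+k) d c^p, which is not a palindrome since p+k ≠ p.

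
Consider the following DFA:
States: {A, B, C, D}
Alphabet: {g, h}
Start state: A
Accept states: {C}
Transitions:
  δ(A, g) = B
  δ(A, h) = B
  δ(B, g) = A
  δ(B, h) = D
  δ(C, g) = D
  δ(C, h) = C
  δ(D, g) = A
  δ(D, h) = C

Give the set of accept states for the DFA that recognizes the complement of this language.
Complement accept states = All states \ Original accept states
= {A, B, C, D} \ {C}
{A, B, D}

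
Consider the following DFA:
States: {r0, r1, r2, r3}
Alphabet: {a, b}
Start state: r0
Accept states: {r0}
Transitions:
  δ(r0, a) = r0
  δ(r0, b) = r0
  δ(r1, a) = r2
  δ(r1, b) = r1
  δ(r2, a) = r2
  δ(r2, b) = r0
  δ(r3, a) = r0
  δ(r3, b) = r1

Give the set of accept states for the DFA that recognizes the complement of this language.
Complement accept states = All states \ Original accept states
= {r0, r1, r2, r3} \ {r0}
{r1, r2, r3}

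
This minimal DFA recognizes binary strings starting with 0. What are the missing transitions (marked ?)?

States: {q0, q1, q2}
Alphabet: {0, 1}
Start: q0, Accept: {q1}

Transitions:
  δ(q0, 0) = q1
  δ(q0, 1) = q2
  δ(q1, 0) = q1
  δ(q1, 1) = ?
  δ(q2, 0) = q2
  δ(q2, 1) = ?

From the language and accept set, identify what each state tracks — q0: no input read; q1: started with 0; q2: started with 1 (dead).
Each missing δ(q, a) is the state matching the new tracked value after reading a.
δ(q1, 1) = q1; δ(q2, 1) = q2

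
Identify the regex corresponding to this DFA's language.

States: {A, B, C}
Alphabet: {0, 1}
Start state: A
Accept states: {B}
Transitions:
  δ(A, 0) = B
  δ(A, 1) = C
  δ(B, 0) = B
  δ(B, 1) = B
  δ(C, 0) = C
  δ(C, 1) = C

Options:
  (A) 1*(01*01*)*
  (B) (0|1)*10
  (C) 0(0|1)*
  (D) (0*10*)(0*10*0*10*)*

Check each option against the DFA on short strings; one disagreement eliminates an option:
  (A) 1*(01*01*)*: on ε the DFA stays in A and rejects (A ∉ Accept), but the regex matches it → eliminate
  (B) (0|1)*10: on '0' the DFA goes A → B and accepts (B ∈ Accept), but the regex does not match it → eliminate
  (C) 0(0|1)*: agrees with the DFA on every string of length ≤ 6
  (D) (0*10*)(0*10*0*10*)*: on '0' the DFA goes A → B and accepts (B ∈ Accept), but the regex does not match it → eliminate
Only (C) is consistent with the DFA.
(C) 0(0|1)*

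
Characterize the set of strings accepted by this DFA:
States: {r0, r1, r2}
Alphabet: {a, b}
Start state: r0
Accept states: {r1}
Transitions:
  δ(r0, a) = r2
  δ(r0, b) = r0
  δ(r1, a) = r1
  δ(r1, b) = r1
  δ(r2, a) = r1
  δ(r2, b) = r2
Testing a few strings:
  'aabb' → accept
  'bb' → reject
  'aaa' → accept
  'babb' → reject
State roles: r0=zero a's seen; r1=≥ two a's seen; r2=one a seen
All strings over {a,b} containing at least two a's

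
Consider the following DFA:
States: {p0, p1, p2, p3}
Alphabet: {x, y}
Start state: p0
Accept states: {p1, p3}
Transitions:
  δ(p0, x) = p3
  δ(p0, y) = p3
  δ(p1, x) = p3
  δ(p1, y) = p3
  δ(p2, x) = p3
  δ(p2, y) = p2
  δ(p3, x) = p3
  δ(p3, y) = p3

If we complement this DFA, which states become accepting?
Complement accept states = All states \ Original accept states
= {p0, p1, p2, p3} \ {p1, p3}
{p0, p2}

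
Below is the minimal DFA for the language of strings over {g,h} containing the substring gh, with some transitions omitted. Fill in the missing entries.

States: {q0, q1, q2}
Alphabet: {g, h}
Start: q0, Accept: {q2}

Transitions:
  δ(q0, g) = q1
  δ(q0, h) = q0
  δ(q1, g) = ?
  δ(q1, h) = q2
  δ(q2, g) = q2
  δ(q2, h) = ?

From the language and accept set, identify what each state tracks — q0: no g seen yet; q1: seen a g, waiting for h; q2: substring gh seen.
Each missing δ(q, a) is the state matching the new tracked value after reading a.
δ(q1, g) = q1; δ(q2, h) = q2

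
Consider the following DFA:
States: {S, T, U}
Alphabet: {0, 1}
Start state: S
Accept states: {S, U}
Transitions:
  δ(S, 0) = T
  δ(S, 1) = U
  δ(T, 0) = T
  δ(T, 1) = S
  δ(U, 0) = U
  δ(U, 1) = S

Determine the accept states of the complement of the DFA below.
Complement accept states = All states \ Original accept states
= {S, T, U} \ {S, U}
{T}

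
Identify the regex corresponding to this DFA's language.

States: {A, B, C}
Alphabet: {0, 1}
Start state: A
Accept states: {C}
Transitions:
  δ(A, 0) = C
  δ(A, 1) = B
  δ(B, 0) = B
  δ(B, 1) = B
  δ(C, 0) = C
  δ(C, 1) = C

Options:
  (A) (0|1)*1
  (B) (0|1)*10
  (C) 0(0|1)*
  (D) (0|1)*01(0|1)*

Check each option against the DFA on short strings; one disagreement eliminates an option:
  (A) (0|1)*1: on '0' the DFA goes A → C and accepts (C ∈ Accept), but the regex does not match it → eliminate
  (B) (0|1)*10: on '0' the DFA goes A → C and accepts (C ∈ Accept), but the regex does not match it → eliminate
  (C) 0(0|1)*: agrees with the DFA on every string of length ≤ 6
  (D) (0|1)*01(0|1)*: on '0' the DFA goes A → C and accepts (C ∈ Accept), but the regex does not match it → eliminate
Only (C) is consistent with the DFA.
(C) 0(0|1)*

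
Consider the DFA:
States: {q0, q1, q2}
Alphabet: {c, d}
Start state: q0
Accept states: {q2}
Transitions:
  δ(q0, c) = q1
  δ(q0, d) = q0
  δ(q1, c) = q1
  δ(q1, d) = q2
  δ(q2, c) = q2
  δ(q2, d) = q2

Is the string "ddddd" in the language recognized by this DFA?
Processing string "ddddd":
  q0 --d--> q0
  q0 --d--> q0
  q0 --d--> q0
  q0 --d--> q0
  q0 --d--> q0
Final state: q0
Accept states: {q2}
No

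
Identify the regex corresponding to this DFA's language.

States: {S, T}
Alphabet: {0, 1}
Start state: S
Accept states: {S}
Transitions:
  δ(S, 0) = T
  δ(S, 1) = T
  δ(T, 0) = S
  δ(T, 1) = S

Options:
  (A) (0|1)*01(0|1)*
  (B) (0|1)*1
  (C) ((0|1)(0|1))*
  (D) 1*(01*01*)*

Check each option against the DFA on short strings; one disagreement eliminates an option:
  (A) (0|1)*01(0|1)*: on ε the DFA stays in S and accepts (S ∈ Accept), but the regex does not match it → eliminate
  (B) (0|1)*1: on ε the DFA stays in S and accepts (S ∈ Accept), but the regex does not match it → eliminate
  (C) ((0|1)(0|1))*: agrees with the DFA on every string of length ≤ 6
  (D) 1*(01*01*)*: on '1' the DFA goes S → T and rejects (T ∉ Accept), but the regex matches it → eliminate
Only (C) is consistent with the DFA.
(C) ((0|1)(0|1))*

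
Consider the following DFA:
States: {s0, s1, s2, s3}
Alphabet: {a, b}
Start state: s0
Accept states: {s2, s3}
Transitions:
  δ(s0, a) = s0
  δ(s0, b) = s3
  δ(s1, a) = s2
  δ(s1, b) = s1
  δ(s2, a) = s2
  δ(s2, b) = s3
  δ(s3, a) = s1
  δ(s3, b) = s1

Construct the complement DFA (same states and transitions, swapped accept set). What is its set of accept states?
Complement accept states = All states \ Original accept states
= {s0, s1, s2, s3} \ {s2, s3}
{s0, s1}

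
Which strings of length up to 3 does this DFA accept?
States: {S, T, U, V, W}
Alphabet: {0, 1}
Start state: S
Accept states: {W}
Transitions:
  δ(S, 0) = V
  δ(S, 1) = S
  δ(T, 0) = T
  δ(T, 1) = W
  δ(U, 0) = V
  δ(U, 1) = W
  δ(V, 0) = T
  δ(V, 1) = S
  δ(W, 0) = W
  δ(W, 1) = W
001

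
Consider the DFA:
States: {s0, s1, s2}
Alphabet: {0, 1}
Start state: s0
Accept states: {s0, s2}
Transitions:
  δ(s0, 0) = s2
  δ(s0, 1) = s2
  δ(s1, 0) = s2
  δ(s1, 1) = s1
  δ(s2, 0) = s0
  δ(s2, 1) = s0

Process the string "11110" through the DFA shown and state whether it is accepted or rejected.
Processing string "11110":
  s0 --1--> s2
  s2 --1--> s0
  s0 --1--> s2
  s2 --1--> s0
  s0 --0--> s2
Final state: s2
Accept states: {s0, s2}
Yes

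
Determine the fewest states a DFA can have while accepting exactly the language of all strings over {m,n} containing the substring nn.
By Myhill–Nerode, count the distinguishable equivalence classes: 3 classes — one per longest suffix of the input that is a prefix of 'nn' (lengths 0 through 1), plus an absorbing 'already seen nn' class.
3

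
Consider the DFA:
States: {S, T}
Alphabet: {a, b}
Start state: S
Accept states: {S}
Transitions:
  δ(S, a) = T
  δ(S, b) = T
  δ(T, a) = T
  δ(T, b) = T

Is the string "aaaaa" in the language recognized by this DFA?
Processing string "aaaaa":
  S --a--> T
  T --a--> T
  T --a--> T
  T --a--> T
  T --a--> T
Final state: T
Accept states: {S}
No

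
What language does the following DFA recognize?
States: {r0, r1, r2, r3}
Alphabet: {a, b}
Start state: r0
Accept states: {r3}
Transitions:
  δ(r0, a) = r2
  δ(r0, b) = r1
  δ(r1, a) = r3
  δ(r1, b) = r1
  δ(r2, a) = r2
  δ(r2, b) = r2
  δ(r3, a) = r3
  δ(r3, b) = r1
Testing a few strings:
  'bb' → reject
  'aa' → reject
  'abbb' → reject
  'ab' → reject
State roles: r0=no input read; r1=started with b, last symbol b; r2=started with a (dead); r3=started with b, last symbol a
All strings over {a,b} that start with b and end with a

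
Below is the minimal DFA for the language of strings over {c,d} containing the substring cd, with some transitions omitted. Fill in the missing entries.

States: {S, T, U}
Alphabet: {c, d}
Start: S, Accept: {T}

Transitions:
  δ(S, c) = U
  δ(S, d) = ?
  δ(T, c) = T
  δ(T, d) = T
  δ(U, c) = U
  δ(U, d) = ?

From the language and accept set, identify what each state tracks — S: no c seen yet; T: substring cd seen; U: seen a c, waiting for d.
Each missing δ(q, a) is the state matching the new tracked value after reading a.
δ(S, d) = S; δ(U, d) = T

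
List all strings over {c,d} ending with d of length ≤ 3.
d, cd, dd, ccd, cdd, dcd, ddd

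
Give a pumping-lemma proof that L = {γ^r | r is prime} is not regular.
Assume L is regular with pumping length p. Idea: pumping by a suitable count produces a composite length.
Let q be a prime with q ≥ p and choose s = γ^q ∈ L. By the pumping lemma, s = xyz with |xy| ≤ p, |y| = k ≥ 1. Take i = q+1: |xy^(q+1)z| = q + q·k = q(1+k). Since q ≥ 2 and 1+k ≥ 2, q(1+k) is composite, so xy^(q+1)z ∉ L.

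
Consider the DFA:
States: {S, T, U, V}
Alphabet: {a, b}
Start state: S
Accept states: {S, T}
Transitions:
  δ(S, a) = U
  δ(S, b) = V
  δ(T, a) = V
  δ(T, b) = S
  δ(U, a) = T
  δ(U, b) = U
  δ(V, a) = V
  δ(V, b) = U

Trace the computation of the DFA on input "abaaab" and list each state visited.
read 'a': S → U
  read 'b': U → U
  read 'a': U → T
  read 'a': T → V
  read 'a': V → V
  read 'b': V → U
S -> U -> U -> T -> V -> V -> U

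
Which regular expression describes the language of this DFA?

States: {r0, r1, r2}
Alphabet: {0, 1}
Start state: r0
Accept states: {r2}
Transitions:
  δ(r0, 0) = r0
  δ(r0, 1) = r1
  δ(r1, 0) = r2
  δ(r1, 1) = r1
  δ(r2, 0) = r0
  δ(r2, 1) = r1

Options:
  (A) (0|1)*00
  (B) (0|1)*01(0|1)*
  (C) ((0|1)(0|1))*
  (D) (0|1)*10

Check each option against the DFA on short strings; one disagreement eliminates an option:
  (A) (0|1)*00: on '00' the DFA goes r0 → r0 → r0 and rejects (r0 ∉ Accept), but the regex matches it → eliminate
  (B) (0|1)*01(0|1)*: on '01' the DFA goes r0 → r0 → r1 and rejects (r1 ∉ Accept), but the regex matches it → eliminate
  (C) ((0|1)(0|1))*: on ε the DFA stays in r0 and rejects (r0 ∉ Accept), but the regex matches it → eliminate
  (D) (0|1)*10: agrees with the DFA on every string of length ≤ 6
Only (D) is consistent with the DFA.
(D) (0|1)*10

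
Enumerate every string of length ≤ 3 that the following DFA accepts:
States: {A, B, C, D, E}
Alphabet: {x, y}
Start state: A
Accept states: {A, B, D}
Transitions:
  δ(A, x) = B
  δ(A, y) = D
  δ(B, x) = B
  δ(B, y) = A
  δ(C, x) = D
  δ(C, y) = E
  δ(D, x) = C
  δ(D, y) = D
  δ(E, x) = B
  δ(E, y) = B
ε, x, y, xx, xy, yy, xxx, xxy, xyx, xyy, yxx, yyy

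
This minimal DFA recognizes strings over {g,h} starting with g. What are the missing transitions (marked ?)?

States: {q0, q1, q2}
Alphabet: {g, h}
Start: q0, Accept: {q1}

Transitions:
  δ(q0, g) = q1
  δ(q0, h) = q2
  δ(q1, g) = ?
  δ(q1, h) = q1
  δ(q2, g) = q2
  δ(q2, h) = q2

From the language and accept set, identify what each state tracks — q0: no input read; q1: started with g; q2: started with h (dead).
Each missing δ(q, a) is the state matching the new tracked value after reading a.
δ(q1, g) = q1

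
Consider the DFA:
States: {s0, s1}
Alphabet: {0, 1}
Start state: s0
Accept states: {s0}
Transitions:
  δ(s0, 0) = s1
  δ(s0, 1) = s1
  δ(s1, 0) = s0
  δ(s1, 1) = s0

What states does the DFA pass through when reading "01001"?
read '0': s0 → s1
  read '1': s1 → s0
  read '0': s0 → s1
  read '0': s1 → s0
  read '1': s0 → s1
s0 -> s1 -> s0 -> s1 -> s0 -> s1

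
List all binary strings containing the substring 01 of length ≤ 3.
01, 001, 010, 011, 101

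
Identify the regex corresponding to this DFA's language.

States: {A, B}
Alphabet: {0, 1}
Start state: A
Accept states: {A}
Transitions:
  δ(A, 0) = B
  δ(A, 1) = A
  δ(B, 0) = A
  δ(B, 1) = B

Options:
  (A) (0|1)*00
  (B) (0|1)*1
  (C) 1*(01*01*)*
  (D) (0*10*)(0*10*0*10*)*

Check each option against the DFA on short strings; one disagreement eliminates an option:
  (A) (0|1)*00: on ε the DFA stays in A and accepts (A ∈ Accept), but the regex does not match it → eliminate
  (B) (0|1)*1: on ε the DFA stays in A and accepts (A ∈ Accept), but the regex does not match it → eliminate
  (C) 1*(01*01*)*: agrees with the DFA on every string of length ≤ 6
  (D) (0*10*)(0*10*0*10*)*: on ε the DFA stays in A and accepts (A ∈ Accept), but the regex does not match it → eliminate
Only (C) is consistent with the DFA.
(C) 1*(01*01*)*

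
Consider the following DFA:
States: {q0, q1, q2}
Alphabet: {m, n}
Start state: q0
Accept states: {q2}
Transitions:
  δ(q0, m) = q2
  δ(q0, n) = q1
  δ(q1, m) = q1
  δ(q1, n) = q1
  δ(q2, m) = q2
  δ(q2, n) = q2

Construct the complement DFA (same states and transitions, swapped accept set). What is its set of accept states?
Complement accept states = All states \ Original accept states
= {q0, q1, q2} \ {q2}
{q0, q1}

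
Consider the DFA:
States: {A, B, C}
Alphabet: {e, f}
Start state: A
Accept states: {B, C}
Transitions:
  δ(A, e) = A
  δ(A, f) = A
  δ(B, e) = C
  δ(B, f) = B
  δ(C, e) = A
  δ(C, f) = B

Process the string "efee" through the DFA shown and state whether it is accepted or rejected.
Processing string "efee":
  A --e--> A
  A --f--> A
  A --e--> A
  A --e--> A
Final state: A
Accept states: {B, C}
No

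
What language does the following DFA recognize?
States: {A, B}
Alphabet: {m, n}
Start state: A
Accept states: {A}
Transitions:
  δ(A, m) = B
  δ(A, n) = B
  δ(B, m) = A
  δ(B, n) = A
Testing a few strings:
  'nn' → accept
  'm' → reject
  'n' → reject
  'nmm' → reject
State roles: A=even length so far; B=odd length so far
All strings over {m,n} of even length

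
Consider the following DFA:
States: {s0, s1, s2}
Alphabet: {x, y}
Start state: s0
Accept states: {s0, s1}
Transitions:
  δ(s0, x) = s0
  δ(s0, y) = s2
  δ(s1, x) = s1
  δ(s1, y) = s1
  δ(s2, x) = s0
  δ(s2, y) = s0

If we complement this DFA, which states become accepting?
Complement accept states = All states \ Original accept states
= {s0, s1, s2} \ {s0, s1}
{s2}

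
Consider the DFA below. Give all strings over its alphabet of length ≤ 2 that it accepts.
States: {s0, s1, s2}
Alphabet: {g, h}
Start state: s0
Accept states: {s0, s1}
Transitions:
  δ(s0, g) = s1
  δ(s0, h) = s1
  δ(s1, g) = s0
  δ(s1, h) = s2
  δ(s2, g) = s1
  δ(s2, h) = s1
ε, g, h, gg, hg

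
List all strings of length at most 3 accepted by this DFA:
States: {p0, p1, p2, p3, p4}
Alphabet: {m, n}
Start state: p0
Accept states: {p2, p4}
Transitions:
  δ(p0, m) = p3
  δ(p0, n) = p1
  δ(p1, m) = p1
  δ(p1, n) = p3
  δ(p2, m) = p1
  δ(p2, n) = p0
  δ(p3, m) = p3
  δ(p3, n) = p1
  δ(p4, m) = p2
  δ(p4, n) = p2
None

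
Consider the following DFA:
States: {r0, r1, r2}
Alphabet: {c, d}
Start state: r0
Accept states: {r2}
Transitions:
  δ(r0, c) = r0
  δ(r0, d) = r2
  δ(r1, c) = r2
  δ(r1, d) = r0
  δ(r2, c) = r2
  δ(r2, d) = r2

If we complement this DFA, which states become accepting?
Complement accept states = All states \ Original accept states
= {r0, r1, r2} \ {r2}
{r0, r1}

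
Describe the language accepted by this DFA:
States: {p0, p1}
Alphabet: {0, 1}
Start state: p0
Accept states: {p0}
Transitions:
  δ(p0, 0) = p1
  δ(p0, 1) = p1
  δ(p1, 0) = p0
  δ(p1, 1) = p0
Testing a few strings:
  '0' → reject
  '111' → reject
  '11' → accept
  '00' → accept
State roles: p0=even length so far; p1=odd length so far
All binary strings of even length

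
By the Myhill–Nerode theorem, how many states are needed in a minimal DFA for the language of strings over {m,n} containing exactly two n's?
By Myhill–Nerode, count the distinguishable equivalence classes: four classes — 0, 1, 2, or ≥3 n's seen.
4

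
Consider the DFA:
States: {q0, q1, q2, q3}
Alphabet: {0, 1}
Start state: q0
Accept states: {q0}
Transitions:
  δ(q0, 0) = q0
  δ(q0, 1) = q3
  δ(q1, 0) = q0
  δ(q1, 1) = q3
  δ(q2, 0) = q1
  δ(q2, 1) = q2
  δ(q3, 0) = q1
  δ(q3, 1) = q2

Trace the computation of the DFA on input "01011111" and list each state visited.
read '0': q0 → q0
  read '1': q0 → q3
  read '0': q3 → q1
  read '1': q1 → q3
  read '1': q3 → q2
  read '1': q2 → q2
  read '1': q2 → q2
  read '1': q2 → q2
q0 -> q0 -> q3 -> q1 -> q3 -> q2 -> q2 -> q2 -> q2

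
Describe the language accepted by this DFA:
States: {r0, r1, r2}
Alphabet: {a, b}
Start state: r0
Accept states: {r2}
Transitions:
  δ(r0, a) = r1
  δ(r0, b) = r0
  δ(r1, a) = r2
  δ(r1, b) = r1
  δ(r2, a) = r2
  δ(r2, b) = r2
Testing a few strings:
  'a' → reject
  'abbb' → reject
  'b' → reject
  'bab' → reject
State roles: r0=zero a's seen; r1=one a seen; r2=≥ two a's seen
All strings over {a,b} containing at least two a's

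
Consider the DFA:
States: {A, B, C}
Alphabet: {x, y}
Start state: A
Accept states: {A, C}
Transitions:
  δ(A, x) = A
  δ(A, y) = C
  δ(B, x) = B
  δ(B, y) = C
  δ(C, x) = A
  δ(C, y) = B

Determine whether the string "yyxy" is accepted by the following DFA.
Processing string "yyxy":
  A --y--> C
  C --y--> B
  B --x--> B
  B --y--> C
Final state: C
Accept states: {A, C}
Yes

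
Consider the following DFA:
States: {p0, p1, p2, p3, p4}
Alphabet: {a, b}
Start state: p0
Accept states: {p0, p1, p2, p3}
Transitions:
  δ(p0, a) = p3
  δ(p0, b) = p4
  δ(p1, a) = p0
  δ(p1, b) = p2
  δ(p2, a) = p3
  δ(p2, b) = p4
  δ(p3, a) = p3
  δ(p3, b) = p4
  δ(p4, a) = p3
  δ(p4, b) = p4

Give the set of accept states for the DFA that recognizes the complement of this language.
Complement accept states = All states \ Original accept states
= {p0, p1, p2, p3, p4} \ {p0, p1, p2, p3}
{p4}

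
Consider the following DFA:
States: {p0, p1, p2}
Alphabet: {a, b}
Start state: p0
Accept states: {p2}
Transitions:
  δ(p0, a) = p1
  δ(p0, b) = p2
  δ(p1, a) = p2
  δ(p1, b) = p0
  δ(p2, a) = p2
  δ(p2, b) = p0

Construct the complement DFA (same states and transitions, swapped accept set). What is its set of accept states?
Complement accept states = All states \ Original accept states
= {p0, p1, p2} \ {p2}
{p0, p1}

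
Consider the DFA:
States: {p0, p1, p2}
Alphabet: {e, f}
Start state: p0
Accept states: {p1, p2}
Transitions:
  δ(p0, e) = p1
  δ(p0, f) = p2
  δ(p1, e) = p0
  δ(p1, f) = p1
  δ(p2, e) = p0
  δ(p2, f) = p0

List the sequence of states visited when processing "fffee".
read 'f': p0 → p2
  read 'f': p2 → p0
  read 'f': p0 → p2
  read 'e': p2 → p0
  read 'e': p0 → p1
p0 -> p2 -> p0 -> p2 -> p0 -> p1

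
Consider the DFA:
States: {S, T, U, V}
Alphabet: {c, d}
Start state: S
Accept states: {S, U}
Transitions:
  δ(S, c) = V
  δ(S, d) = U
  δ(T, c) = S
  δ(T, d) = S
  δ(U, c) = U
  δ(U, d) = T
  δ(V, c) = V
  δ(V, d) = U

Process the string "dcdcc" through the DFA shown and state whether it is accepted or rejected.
Processing string "dcdcc":
  S --d--> U
  U --c--> U
  U --d--> T
  T --c--> S
  S --c--> V
Final state: V
Accept states: {S, U}
No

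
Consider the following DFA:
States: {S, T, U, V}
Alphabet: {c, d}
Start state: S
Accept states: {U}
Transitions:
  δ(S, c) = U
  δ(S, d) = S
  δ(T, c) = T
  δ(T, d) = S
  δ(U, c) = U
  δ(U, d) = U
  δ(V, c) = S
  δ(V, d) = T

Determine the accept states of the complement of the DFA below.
Complement accept states = All states \ Original accept states
= {S, T, U, V} \ {U}
{S, T, V}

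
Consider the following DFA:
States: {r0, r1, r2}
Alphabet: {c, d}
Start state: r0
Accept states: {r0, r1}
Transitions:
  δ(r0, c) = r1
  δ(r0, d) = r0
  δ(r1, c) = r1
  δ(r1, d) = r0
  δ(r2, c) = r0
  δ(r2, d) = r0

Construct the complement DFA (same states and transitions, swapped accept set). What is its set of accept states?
Complement accept states = All states \ Original accept states
= {r0, r1, r2} \ {r0, r1}
{r2}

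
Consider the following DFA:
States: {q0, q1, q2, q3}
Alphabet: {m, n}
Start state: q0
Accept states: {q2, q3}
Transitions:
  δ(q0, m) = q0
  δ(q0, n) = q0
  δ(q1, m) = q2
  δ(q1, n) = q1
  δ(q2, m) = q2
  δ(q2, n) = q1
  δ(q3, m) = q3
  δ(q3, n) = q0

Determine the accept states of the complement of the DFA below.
Complement accept states = All states \ Original accept states
= {q0, q1, q2, q3} \ {q2, q3}
{q0, q1}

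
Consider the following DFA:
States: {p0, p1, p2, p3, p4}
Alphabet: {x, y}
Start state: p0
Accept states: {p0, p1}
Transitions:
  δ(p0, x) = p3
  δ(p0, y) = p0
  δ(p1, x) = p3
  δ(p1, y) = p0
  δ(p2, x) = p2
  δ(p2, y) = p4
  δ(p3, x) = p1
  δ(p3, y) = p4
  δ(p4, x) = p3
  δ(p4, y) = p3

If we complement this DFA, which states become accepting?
Complement accept states = All states \ Original accept states
= {p0, p1, p2, p3, p4} \ {p0, p1}
{p2, p3, p4}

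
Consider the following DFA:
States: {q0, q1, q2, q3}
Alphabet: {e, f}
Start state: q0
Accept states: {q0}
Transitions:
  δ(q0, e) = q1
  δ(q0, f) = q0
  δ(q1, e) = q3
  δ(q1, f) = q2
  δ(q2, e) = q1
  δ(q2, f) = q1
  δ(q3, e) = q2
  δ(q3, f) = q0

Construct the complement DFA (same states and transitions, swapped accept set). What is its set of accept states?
Complement accept states = All states \ Original accept states
= {q0, q1, q2, q3} \ {q0}
{q1, q2, q3}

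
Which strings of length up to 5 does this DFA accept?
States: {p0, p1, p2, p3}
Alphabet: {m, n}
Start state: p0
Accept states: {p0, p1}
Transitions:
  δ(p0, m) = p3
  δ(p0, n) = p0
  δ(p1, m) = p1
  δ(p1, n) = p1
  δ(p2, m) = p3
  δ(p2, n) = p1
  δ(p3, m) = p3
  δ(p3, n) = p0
ε, n, mn, nn, mmn, mnn, nmn, nnn, mmmn, mmnn, mnmn, mnnn, nmmn, nmnn, nnmn, nnnn, mmmmn, mmmnn, mmnmn, mmnnn, mnmmn, mnmnn, mnnmn, mnnnn, nmmmn, nmmnn, nmnmn, nmnnn, nnmmn, nnmnn, nnnmn, nnnnn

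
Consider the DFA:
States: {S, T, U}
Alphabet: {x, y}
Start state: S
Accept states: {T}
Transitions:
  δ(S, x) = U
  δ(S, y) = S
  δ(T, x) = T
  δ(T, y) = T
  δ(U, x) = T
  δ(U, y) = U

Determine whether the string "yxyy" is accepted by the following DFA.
Processing string "yxyy":
  S --y--> S
  S --x--> U
  U --y--> U
  U --y--> U
Final state: U
Accept states: {T}
No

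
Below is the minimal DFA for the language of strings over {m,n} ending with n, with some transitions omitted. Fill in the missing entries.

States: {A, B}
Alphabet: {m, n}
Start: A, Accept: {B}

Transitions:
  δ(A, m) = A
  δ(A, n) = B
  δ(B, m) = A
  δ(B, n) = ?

From the language and accept set, identify what each state tracks — A: last symbol not n; B: last symbol is n.
Each missing δ(q, a) is the state matching the new tracked value after reading a.
δ(B, n) = B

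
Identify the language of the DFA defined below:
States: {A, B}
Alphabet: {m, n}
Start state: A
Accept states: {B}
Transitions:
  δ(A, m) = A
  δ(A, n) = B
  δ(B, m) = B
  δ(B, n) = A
Testing a few strings:
  'nn' → reject
  'mm' → reject
  'n' → accept
  'mmm' → reject
State roles: A=even number of n's so far; B=odd number of n's so far
All strings over {m,n} with an odd number of n's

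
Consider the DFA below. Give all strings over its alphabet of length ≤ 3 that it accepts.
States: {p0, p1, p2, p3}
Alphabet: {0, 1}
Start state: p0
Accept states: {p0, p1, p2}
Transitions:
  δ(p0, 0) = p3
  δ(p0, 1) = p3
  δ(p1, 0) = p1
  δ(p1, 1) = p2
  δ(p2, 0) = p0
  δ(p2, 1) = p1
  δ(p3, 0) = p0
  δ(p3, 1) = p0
ε, 00, 01, 10, 11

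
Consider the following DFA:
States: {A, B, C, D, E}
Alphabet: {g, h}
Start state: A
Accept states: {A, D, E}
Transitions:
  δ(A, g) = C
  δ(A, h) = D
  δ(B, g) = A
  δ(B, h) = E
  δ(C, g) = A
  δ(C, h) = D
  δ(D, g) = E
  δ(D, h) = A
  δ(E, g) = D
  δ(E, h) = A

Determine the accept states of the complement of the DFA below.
Complement accept states = All states \ Original accept states
= {A, B, C, D, E} \ {A, D, E}
{B, C}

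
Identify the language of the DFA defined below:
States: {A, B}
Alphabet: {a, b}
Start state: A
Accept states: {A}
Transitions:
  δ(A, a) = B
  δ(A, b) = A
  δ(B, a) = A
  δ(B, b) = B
Testing a few strings:
  'a' → reject
  'ab' → reject
  'bbb' → accept
  'aab' → accept
State roles: A=even number of a's so far; B=odd number of a's so far
All strings over {a,b} with an even number of a's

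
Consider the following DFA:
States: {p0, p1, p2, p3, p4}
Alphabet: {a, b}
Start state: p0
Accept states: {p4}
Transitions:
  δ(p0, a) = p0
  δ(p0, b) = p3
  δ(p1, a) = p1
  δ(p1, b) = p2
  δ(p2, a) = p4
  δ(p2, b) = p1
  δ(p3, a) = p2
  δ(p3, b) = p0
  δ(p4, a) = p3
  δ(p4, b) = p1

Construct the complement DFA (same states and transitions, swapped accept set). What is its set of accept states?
Complement accept states = All states \ Original accept states
= {p0, p1, p2, p3, p4} \ {p4}
{p0, p1, p2, p3}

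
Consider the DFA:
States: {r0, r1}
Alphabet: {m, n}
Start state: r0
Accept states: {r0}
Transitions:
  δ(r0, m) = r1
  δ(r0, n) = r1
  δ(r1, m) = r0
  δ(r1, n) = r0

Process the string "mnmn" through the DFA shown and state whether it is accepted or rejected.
Processing string "mnmn":
  r0 --m--> r1
  r1 --n--> r0
  r0 --m--> r1
  r1 --n--> r0
Final state: r0
Accept states: {r0}
Yes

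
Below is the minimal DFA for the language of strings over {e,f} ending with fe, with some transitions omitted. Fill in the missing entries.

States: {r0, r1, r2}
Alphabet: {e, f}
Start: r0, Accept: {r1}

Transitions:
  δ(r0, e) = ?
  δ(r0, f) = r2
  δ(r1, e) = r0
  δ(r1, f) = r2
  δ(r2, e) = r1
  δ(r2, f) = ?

From the language and accept set, identify what each state tracks — r0: no suffix match; r1: suffix is fe; r2: one trailing f.
Each missing δ(q, a) is the state matching the new tracked value after reading a.
δ(r0, e) = r0; δ(r2, f) = r2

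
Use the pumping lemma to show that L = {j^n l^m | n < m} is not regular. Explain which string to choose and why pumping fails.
Assume L is regular with pumping length p. Idea: pumping up the j-block makes the j-count reach the l-count.
Choose s = j^p l^(p+1) ∈ L. By the pumping lemma, s = xyz with |xy| ≤ p, |y| > 0, so y = j^k with k ≥ 1. Then xy²z = j^(p+k) l^(p+1). Since p+k ≥ p+1, the number of j's is no longer strictly less than the number of l's, so xy²z ∉ L.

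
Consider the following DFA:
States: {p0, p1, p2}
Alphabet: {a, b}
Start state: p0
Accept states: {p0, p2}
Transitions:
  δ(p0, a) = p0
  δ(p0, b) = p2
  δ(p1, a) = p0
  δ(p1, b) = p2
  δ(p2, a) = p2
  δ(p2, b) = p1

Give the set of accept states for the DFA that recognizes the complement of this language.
Complement accept states = All states \ Original accept states
= {p0, p1, p2} \ {p0, p2}
{p1}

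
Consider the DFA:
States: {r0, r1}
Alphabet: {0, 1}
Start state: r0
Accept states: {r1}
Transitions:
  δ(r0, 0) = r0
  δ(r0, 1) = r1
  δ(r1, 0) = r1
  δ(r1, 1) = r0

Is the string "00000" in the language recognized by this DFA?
Processing string "00000":
  r0 --0--> r0
  r0 --0--> r0
  r0 --0--> r0
  r0 --0--> r0
  r0 --0--> r0
Final state: r0
Accept states: {r1}
No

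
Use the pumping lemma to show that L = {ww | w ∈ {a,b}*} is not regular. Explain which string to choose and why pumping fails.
Assume L is regular with pumping length p. Idea: pumping the leading a-block breaks the equality of the two halves.
Choose s = a^p b a^p b ∈ L (with w = a^p b). |s| = 2p+2 ≥ p. By the pumping lemma, s = xyz with |xy| ≤ p, |y| > 0, so y = a^k with k ≥ 1, in the first a-block. Then xy²z = a^(p+k) b a^p b, of length 2p+2+k. If k is odd this length is odd, so it cannot be of the form ww. If k is even, each half has length p+1+k/2 ≤ p+k, so the first half lies entirely inside the leading a-block and contains no b, while the second half ends in b; the halves differ. Either way xy²z ∉ L.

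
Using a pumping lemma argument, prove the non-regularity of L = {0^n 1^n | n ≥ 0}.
Assume L is regular with pumping length p. Idea: pumping the 0-block changes the count balance.
Choose s = 0^p 1^p (length 2p ≥ p). By the pumping lemma, s = xyz with |xy| ≤ p, |y| > 0. So y = 0^k for some k > 0 (since xy is entirely within the 0's). Pumping gives xy²z = 0^(p+k) 1^p, which is not in L since p+k ≠ p.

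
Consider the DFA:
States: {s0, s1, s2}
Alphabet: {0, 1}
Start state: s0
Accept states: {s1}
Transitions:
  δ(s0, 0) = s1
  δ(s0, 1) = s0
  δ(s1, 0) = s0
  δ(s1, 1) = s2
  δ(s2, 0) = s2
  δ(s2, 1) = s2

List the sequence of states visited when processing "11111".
read '1': s0 → s0
  read '1': s0 → s0
  read '1': s0 → s0
  read '1': s0 → s0
  read '1': s0 → s0
s0 -> s0 -> s0 -> s0 -> s0 -> s0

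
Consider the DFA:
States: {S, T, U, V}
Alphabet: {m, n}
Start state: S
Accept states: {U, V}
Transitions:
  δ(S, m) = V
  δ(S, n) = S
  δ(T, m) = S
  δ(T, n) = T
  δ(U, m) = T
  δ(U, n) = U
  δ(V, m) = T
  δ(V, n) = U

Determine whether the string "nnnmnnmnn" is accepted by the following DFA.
Processing string "nnnmnnmnn":
  S --n--> S
  S --n--> S
  S --n--> S
  S --m--> V
  V --n--> U
  U --n--> U
  U --m--> T
  T --n--> T
  T --n--> T
Final state: T
Accept states: {U, V}
No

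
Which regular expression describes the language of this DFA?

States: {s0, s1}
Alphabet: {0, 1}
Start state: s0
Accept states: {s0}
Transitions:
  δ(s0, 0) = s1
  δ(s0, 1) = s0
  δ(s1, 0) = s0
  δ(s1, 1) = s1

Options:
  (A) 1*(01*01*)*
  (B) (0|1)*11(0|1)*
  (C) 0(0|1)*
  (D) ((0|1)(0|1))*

Check each option against the DFA on short strings; one disagreement eliminates an option:
  (A) 1*(01*01*)*: agrees with the DFA on every string of length ≤ 6
  (B) (0|1)*11(0|1)*: on ε the DFA stays in s0 and accepts (s0 ∈ Accept), but the regex does not match it → eliminate
  (C) 0(0|1)*: on ε the DFA stays in s0 and accepts (s0 ∈ Accept), but the regex does not match it → eliminate
  (D) ((0|1)(0|1))*: on '1' the DFA goes s0 → s0 and accepts (s0 ∈ Accept), but the regex does not match it → eliminate
Only (A) is consistent with the DFA.
(A) 1*(01*01*)*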